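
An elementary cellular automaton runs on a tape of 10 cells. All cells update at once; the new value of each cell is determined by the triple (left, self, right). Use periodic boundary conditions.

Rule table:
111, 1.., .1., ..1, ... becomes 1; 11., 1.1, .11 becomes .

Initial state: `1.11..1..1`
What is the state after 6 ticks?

....11111.
1111.111.1
111...1...
.1.1111111
.1..11111.
1111.111.1

1111.111.1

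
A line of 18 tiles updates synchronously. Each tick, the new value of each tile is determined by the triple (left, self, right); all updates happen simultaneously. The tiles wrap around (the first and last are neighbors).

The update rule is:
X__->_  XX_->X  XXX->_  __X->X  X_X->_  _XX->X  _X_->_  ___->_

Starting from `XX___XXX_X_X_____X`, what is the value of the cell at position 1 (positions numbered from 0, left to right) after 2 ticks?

_X__XX_X________XX
___XXX_________XXX
position 1 holds _

_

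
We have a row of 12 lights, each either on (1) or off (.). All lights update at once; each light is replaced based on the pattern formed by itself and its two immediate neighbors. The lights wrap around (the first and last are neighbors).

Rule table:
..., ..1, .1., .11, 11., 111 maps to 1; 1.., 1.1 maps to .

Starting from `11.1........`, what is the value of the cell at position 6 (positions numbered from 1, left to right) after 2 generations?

11.1.1111111
11.1.1111111
position 6 holds 1

1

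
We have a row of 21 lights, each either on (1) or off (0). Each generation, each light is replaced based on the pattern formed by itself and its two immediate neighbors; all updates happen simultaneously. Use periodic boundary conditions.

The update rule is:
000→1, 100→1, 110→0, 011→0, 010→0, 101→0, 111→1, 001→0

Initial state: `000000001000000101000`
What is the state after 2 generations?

111111010011101110011

generation 1: 111111100111110000111
generation 2: 111111010011101110011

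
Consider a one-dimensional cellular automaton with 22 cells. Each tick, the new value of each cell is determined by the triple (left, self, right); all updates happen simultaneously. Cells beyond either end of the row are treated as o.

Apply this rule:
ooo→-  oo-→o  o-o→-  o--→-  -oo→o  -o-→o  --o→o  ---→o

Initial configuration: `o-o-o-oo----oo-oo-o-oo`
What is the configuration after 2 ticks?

o-o-o-oo-ooooo-oo-o-o-
o-o-o-oo-o---o-oo-o-o-

o-o-o-oo-o---o-oo-o-o-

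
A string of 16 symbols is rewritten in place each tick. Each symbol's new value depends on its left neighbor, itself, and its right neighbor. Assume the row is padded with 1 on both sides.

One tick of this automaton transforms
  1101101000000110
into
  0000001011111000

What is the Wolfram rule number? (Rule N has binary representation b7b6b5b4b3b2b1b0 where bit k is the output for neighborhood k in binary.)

position 0: 111 → 0  (bit 7 = 0)
position 1: 110 → 0  (bit 6 = 0)
position 2: 101 → 0  (bit 5 = 0)
position 7: 100 → 0  (bit 4 = 0)
position 3: 011 → 0  (bit 3 = 0)
position 6: 010 → 1  (bit 2 = 1)
position 12: 001 → 1  (bit 1 = 1)
position 8: 000 → 1  (bit 0 = 1)
bits b7..b0 = 00000111 = 7

7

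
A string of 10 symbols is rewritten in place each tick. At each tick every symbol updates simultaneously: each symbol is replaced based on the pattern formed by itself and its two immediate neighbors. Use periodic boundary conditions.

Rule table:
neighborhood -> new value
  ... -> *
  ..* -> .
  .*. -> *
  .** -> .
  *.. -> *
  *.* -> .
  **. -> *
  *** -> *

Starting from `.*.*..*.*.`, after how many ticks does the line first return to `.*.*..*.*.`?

.*.**.*.**
.*..*.*..*
.**.*.**.*
..*.*..*.*
*.*.**.*.*
*.*..*.*..
*.**.*.**.
*..*.*..*.
**.*.**.*.
.*.*..*.*.

10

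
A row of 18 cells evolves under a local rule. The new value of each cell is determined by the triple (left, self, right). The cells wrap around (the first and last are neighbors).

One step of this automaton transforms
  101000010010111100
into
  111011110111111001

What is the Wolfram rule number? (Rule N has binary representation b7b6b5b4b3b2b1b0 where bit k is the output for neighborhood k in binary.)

position 13: 111 → 1  (bit 7 = 1)
position 15: 110 → 0  (bit 6 = 0)
position 1: 101 → 1  (bit 5 = 1)
position 3: 100 → 0  (bit 4 = 0)
position 12: 011 → 1  (bit 3 = 1)
position 0: 010 → 1  (bit 2 = 1)
position 6: 001 → 1  (bit 1 = 1)
position 4: 000 → 1  (bit 0 = 1)
bits b7..b0 = 10101111 = 175

175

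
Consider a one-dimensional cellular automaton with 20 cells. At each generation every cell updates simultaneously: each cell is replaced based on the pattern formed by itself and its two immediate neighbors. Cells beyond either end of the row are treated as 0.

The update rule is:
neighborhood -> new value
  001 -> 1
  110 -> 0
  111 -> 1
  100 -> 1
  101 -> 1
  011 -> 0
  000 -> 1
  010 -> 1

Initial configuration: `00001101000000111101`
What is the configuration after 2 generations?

11110011111111011011
01101101111110100100

01101101111110100100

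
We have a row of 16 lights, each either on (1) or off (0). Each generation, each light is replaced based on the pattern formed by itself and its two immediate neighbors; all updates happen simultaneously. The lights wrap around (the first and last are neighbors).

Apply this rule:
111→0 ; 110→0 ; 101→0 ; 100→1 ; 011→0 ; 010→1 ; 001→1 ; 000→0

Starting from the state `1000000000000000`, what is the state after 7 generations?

1100000000000001
0010000000000010
0111000000000111
0000100000001000
0001110000011100
0010001000100010
0111011101110111

0111011101110111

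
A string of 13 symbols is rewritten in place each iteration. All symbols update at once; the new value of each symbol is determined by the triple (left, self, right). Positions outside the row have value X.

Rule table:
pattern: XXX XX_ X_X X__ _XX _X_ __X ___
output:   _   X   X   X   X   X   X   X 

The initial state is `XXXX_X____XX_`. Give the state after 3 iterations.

___XXXXXXXXXX
XXXX_________
___XXXXXXXXXX

___XXXXXXXXXX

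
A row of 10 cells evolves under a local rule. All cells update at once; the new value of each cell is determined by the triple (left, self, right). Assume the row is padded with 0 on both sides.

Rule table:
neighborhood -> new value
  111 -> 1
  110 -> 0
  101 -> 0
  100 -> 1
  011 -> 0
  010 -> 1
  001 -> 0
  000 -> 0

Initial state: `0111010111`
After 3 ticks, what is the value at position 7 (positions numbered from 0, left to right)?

tick 1: 0010010010
tick 2: 0011011011
tick 3: 0000000000
position 7 holds 0

0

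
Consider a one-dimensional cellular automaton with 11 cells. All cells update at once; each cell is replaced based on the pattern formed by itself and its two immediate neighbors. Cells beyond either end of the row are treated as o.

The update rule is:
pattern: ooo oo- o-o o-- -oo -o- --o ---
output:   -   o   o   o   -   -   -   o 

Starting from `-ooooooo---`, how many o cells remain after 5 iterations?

5

iteration 1: o------ooo-
iteration 2: oooooo---oo
iteration 3: -----ooo---
iteration 4: oooo---ooo-
iteration 5: ---ooo---oo
count of o: 5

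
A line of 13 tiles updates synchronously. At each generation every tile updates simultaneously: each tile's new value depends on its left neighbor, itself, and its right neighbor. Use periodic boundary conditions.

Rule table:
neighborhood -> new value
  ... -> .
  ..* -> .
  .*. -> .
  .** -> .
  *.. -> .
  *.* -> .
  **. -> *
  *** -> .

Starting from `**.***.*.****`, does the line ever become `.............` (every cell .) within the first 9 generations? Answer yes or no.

yes

generation 1: .*...*.......
generation 2: .............
all cells are . at generation 2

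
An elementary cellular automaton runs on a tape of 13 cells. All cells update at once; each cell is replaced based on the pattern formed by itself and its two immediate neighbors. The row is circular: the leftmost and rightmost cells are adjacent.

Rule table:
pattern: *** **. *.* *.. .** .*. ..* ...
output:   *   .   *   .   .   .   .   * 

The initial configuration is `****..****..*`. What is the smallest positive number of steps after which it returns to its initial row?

***....**....
.*..**....**.
.......**....
******....***
*****..**..**
****........*
***..******..
.*....****...
...**..**..**
.*...........
...**********
.*..********.
.....******..
****..****..*

14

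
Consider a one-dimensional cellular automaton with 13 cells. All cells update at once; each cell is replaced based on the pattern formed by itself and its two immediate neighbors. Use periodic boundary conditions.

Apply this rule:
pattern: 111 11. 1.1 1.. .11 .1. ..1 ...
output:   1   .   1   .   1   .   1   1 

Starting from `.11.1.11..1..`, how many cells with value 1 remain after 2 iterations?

11.1.11..1..1
1.1.11..1..11
count of 1: 7

7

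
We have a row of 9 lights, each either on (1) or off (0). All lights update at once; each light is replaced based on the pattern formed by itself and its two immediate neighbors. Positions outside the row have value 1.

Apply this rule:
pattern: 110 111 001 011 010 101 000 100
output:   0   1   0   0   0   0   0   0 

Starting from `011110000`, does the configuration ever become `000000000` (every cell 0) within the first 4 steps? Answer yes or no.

001100000
000000000
all cells are 0 at step 2

yes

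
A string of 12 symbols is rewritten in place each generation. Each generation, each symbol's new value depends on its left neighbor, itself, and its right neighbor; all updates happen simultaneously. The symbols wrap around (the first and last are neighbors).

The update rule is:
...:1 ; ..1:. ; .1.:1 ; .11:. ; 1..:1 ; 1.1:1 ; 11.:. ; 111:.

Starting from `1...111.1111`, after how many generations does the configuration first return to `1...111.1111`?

.11....1....
...111.11111
11....1.....
..111.11111.
1....1.....1
.111.11111..
....1.....11
111.11111...
...1.....11.
11.11111...1
..1.....11..
1.11111...11
.1.....11...
.11111...111
1.....11....
11111...111.
.....11....1
1111...111.1
....11....1.
111...111.11
...11....1..
11...111.111
..11....1...
1...111.1111

24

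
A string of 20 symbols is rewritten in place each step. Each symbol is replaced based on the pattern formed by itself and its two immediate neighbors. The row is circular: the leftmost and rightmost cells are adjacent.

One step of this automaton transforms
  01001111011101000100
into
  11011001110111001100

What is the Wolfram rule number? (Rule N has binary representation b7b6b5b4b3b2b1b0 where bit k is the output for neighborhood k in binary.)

position 5: 111 → 0  (bit 7 = 0)
position 7: 110 → 1  (bit 6 = 1)
position 8: 101 → 1  (bit 5 = 1)
position 2: 100 → 0  (bit 4 = 0)
position 4: 011 → 1  (bit 3 = 1)
position 1: 010 → 1  (bit 2 = 1)
position 0: 001 → 1  (bit 1 = 1)
position 15: 000 → 0  (bit 0 = 0)
bits b7..b0 = 01101110 = 110

110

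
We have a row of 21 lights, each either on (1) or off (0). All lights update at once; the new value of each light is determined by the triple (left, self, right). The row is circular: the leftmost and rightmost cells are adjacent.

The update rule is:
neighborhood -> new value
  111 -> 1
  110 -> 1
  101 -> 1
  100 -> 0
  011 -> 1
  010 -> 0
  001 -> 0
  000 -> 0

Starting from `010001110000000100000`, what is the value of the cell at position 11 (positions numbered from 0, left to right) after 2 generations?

0

000001110000000000000
000001110000000000000
position 11 holds 0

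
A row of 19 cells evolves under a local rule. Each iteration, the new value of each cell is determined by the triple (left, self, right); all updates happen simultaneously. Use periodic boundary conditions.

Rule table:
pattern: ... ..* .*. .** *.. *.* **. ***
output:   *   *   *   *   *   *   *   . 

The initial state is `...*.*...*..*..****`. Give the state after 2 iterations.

...............****

iteration 1: ****************..*
iteration 2: ...............****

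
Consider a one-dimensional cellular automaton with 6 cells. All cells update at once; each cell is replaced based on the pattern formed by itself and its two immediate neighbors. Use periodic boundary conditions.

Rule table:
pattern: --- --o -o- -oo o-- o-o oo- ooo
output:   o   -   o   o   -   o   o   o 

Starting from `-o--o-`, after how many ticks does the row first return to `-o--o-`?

-o--o-

1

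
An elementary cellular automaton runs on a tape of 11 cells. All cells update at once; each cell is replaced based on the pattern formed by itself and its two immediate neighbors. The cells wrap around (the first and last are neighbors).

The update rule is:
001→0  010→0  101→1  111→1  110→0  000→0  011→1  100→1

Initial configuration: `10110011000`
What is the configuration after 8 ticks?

01101010100
01010101010
00101010101
10010101010
01001010101
10100101010
01010010101
10101001010

10101001010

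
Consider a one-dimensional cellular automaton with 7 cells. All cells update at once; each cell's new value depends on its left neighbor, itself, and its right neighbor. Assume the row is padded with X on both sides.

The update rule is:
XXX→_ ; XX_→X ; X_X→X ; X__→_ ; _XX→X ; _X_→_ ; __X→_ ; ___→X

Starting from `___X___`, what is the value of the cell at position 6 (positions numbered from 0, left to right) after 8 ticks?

_X___X_
X__X__X
X_____X
X_XXX_X
XXX_XXX
__XXX__
__X_X__
___X___
position 6 holds _

_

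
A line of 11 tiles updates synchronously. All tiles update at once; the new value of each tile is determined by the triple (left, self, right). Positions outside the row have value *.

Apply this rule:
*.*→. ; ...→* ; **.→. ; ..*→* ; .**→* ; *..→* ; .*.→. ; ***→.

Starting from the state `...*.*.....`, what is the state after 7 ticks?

***...*****
...****....
****...****
....****...
*****...***
.....****..
******...**

******...**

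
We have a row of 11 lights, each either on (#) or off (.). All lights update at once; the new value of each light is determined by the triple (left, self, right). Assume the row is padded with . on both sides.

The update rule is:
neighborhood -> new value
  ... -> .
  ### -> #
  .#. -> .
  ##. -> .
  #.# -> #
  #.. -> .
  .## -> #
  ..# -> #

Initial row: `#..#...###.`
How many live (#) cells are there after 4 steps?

step 1: ..#...###..
step 2: .#...###...
step 3: #...###....
step 4: ...###.....
count of #: 3

3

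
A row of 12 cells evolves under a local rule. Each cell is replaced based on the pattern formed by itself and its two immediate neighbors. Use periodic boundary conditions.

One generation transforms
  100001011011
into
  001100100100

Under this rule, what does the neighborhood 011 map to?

0

At position 7 the neighborhood is 011; the next row has 0 there.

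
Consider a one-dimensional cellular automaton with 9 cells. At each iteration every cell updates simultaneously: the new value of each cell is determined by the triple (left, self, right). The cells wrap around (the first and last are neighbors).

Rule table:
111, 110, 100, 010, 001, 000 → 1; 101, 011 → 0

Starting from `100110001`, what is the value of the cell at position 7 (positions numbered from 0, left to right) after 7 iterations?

1

iteration 1: 111011110
iteration 2: 011001110
iteration 3: 101110111
iteration 4: 100110011
iteration 5: 111011101
iteration 6: 111001100
iteration 7: 011110111
position 7 holds 1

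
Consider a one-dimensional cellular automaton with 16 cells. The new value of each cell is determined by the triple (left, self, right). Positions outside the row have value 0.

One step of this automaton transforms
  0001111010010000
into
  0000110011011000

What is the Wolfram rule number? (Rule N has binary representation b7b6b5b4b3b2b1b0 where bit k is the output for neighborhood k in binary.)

position 4: 111 → 1  (bit 7 = 1)
position 6: 110 → 0  (bit 6 = 0)
position 7: 101 → 0  (bit 5 = 0)
position 9: 100 → 1  (bit 4 = 1)
position 3: 011 → 0  (bit 3 = 0)
position 8: 010 → 1  (bit 2 = 1)
position 2: 001 → 0  (bit 1 = 0)
position 0: 000 → 0  (bit 0 = 0)
bits b7..b0 = 10010100 = 148

148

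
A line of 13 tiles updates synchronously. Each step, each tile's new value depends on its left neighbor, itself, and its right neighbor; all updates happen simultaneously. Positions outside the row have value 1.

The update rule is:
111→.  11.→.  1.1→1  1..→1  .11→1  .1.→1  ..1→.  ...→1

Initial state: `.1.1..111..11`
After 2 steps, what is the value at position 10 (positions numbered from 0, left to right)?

11111.1..1.1.
.....111.1111
position 10 holds 1

1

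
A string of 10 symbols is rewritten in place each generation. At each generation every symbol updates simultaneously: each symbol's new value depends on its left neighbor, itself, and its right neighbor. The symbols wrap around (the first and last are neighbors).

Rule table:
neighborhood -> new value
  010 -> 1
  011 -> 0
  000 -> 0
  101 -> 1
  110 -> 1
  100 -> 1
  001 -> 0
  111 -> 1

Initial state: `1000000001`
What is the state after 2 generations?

0110000000

1100000000
0110000000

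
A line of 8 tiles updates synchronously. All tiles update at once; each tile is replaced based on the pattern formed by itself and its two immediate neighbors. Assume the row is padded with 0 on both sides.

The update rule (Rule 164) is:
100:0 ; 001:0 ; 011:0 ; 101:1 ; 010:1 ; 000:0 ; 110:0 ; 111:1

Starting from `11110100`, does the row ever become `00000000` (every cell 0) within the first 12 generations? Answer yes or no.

01101100
00010000
00010000  (fixed point — unchanged through generation 12)
generation 12 is 00010000, still not uniform 0

no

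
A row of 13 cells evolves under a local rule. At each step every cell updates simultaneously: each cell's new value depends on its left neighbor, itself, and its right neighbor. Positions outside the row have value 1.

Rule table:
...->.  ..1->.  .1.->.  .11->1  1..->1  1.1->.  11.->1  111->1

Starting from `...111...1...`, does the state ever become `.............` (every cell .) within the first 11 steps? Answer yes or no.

no

1..1111...1..
11.11111...1.
11.111111....
11.1111111...
11.11111111..
11.111111111.
11.111111111.  (fixed point — unchanged through step 11)
step 11 is 11.111111111., still not uniform .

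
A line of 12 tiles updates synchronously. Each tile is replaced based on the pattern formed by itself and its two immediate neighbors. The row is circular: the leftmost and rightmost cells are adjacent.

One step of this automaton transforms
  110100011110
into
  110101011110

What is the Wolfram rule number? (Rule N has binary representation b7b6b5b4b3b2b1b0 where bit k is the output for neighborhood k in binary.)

205

position 8: 111 → 1  (bit 7 = 1)
position 1: 110 → 1  (bit 6 = 1)
position 2: 101 → 0  (bit 5 = 0)
position 4: 100 → 0  (bit 4 = 0)
position 0: 011 → 1  (bit 3 = 1)
position 3: 010 → 1  (bit 2 = 1)
position 6: 001 → 0  (bit 1 = 0)
position 5: 000 → 1  (bit 0 = 1)
bits b7..b0 = 11001101 = 205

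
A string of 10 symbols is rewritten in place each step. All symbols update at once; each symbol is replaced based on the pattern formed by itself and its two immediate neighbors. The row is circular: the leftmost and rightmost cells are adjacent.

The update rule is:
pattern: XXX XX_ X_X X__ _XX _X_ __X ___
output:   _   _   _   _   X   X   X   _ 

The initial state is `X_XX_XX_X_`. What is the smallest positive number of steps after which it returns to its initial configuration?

10

X_X__X__X_
X_X_XX_XX_
X_X_X__X__
X_X_X_XX_X
__X_X_X__X
_XX_X_X_XX
_X__X_X_X_
XX_XX_X_X_
X__X__X_X_
X_XX_XX_X_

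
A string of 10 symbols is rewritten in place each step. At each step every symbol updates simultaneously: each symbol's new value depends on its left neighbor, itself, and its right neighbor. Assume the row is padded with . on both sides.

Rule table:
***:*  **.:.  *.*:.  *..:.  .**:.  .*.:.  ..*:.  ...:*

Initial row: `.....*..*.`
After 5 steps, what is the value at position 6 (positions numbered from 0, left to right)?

****......
.**..*****
......***.
*****..*..
.***.....*
position 6 holds .

.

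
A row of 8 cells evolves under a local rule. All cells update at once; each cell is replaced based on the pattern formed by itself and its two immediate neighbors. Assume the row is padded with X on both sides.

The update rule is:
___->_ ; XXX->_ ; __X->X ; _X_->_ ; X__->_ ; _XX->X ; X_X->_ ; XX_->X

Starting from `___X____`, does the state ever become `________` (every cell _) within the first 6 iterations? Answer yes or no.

no

__X____X
_X____XX
_____XX_
____XXX_
___XX_X_
__XXX___
iteration 6 is __XXX___, still not uniform _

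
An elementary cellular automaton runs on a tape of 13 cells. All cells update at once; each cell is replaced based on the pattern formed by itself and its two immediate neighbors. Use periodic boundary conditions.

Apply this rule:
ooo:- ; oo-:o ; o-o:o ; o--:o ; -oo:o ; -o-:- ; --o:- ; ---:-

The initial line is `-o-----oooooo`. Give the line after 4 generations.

oooo-o----o--

o-o----o----o
oo-o----o---o
-oo-o----o--o
oooo-o----o--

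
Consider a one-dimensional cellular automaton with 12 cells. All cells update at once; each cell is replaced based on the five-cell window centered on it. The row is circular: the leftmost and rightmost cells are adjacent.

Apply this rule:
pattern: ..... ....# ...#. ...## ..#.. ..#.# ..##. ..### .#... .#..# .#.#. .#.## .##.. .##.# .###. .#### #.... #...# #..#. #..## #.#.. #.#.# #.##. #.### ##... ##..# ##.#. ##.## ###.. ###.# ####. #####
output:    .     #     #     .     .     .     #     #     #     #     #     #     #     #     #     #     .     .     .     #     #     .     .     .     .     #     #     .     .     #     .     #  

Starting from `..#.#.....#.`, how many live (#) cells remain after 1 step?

7

step 1: .#.###..##.#
count of #: 7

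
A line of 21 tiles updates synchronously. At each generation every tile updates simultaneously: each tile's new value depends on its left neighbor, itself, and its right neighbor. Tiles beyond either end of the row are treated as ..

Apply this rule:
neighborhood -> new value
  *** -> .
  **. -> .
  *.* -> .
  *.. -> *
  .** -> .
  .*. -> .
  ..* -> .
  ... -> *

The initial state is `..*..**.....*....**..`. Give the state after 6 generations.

..**.....*....**.....

*..*...****..***...**
.*..**.....*....**...
..*...****..***...***
*..**.....*....**....
.*...****..***...****
..**.....*....**.....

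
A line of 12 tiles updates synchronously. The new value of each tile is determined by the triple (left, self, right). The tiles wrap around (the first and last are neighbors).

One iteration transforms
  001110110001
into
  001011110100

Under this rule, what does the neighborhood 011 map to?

1

At position 2 the neighborhood is 011; the next row has 1 there.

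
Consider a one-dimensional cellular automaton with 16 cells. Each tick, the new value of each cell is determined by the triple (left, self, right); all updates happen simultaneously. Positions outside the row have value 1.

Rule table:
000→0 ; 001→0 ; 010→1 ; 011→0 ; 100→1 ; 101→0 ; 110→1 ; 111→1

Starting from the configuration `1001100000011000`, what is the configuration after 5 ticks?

1111110011000010

1100110000001100
1110011000000110
1111001100000010
1111100110000010
1111110011000010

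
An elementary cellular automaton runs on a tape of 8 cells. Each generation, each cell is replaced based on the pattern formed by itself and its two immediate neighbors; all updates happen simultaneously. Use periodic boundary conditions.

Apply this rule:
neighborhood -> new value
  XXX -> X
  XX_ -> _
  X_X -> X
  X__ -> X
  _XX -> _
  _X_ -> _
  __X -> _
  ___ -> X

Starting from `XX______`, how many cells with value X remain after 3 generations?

3

generation 1: __XXXXX_
generation 2: X__XXX_X
generation 3: _X__X_X_
count of X: 3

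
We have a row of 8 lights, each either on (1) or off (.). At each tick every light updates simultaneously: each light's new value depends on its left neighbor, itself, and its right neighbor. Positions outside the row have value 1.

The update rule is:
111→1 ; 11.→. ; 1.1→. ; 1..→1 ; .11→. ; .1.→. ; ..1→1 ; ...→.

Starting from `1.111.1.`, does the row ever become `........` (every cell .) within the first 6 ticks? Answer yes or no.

...1....
1.1.1..1
.....11.
1...1...
.1.1.1.1
........
all cells are . at tick 6

yes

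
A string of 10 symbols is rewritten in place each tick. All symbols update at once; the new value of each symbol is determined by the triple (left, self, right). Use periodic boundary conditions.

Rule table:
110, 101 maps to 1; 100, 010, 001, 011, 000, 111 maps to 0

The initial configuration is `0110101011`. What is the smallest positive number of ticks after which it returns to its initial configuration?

1011010101
1101101010
0110110101
1011011010
0101101101
1010110110
0101011011
1010101101
1101010110
0110101011

10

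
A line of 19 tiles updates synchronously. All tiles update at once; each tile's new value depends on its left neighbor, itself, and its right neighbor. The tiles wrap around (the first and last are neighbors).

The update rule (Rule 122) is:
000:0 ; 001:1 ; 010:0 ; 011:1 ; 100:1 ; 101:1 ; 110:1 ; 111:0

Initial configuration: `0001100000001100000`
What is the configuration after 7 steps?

0011110000011110000
0110011000110011000
1111111101111111100
1000000111000000111
1100001101100001100
1110011111110011111
0011110000011110000

0011110000011110000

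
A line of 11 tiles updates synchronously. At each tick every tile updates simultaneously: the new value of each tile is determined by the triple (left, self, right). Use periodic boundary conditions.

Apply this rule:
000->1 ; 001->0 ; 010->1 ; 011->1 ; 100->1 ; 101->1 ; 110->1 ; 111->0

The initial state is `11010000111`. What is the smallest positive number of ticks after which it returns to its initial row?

01111110100
01000011111
11111010001
00001111101
11101000111
00111110100
10100011111
11111010000
10001111110
11101000011
00111111010
10100001111
11111101000
10000111110
11110100011
00011111010
11010001111
01111101000
01000111111
11110100001
00011111101
11010000111

22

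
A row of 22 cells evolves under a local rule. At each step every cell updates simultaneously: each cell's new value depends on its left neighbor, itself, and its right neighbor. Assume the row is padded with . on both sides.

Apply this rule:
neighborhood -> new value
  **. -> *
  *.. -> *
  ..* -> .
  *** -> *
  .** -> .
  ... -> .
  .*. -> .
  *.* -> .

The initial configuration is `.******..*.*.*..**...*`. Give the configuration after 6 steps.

step 1: ..******......*..**...
step 2: ...******......*..**..
step 3: ....******......*..**.
step 4: .....******......*..**
step 5: ......******......*..*
step 6: .......******......*..

.......******......*..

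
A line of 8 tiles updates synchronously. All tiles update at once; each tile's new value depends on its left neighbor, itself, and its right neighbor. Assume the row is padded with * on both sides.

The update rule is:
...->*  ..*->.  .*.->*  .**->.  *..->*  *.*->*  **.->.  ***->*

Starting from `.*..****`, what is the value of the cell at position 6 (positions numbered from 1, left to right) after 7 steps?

***..***
**.*..**
*.***..*
.*.*.*..
*******.
******.*
*****.*.
position 6 holds .

.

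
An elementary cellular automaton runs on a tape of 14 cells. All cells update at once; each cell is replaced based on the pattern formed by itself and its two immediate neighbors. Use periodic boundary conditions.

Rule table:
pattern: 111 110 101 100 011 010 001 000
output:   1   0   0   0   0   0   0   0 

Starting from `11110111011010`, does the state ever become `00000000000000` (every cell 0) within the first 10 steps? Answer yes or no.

step 1: 01100010000000
step 2: 00000000000000
all cells are 0 at step 2

yes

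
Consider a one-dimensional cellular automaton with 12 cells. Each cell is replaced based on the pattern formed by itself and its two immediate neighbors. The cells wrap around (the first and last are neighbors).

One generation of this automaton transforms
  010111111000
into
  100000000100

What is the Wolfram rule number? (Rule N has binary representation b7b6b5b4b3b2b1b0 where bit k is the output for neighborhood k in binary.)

18

position 4: 111 → 0  (bit 7 = 0)
position 8: 110 → 0  (bit 6 = 0)
position 2: 101 → 0  (bit 5 = 0)
position 9: 100 → 1  (bit 4 = 1)
position 3: 011 → 0  (bit 3 = 0)
position 1: 010 → 0  (bit 2 = 0)
position 0: 001 → 1  (bit 1 = 1)
position 10: 000 → 0  (bit 0 = 0)
bits b7..b0 = 00010010 = 18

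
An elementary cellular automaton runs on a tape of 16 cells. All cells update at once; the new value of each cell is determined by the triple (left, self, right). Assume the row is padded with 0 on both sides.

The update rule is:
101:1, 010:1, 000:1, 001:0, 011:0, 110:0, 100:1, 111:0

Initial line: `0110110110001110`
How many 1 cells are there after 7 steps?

0001001001100001
1101101100011101
0010010011000011
1011011000111000
1100100110000111
0010110001110000
1011001100001111
count of 1: 9

9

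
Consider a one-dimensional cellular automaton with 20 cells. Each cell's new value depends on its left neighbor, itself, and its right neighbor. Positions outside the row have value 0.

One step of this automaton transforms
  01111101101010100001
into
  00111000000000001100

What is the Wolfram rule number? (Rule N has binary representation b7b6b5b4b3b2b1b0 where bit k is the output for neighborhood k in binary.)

position 2: 111 → 1  (bit 7 = 1)
position 5: 110 → 0  (bit 6 = 0)
position 6: 101 → 0  (bit 5 = 0)
position 15: 100 → 0  (bit 4 = 0)
position 1: 011 → 0  (bit 3 = 0)
position 10: 010 → 0  (bit 2 = 0)
position 0: 001 → 0  (bit 1 = 0)
position 16: 000 → 1  (bit 0 = 1)
bits b7..b0 = 10000001 = 129

129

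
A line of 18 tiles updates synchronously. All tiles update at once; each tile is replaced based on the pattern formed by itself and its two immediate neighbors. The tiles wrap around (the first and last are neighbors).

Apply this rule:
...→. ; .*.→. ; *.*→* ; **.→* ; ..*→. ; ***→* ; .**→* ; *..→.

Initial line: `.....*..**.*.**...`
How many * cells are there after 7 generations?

7

generation 1: ........***.***...
generation 2: ........*******...
generation 3: ........*******...  (fixed point — unchanged through generation 7)
count of *: 7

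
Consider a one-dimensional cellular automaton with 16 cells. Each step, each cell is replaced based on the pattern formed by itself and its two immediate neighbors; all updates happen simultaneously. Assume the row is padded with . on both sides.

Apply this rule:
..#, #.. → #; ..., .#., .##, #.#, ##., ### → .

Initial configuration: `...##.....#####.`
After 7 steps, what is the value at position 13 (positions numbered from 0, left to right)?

..#..#...#.....#
.#.##.#.#.#...#.
#..........#.#.#
.#........#.....
#.#......#.#....
...#....#...#...
..#.#..#.#.#.#..
position 13 holds #

#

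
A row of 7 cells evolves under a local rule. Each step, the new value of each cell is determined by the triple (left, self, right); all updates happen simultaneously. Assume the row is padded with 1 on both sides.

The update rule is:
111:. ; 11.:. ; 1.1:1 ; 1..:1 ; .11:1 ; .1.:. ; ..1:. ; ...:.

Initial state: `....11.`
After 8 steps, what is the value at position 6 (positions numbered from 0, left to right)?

1

1...1.1
.1...11
1.1..1.
.1.1..1
1.1.1.1
.1.1.11
1.1.11.
.1.11.1
position 6 holds 1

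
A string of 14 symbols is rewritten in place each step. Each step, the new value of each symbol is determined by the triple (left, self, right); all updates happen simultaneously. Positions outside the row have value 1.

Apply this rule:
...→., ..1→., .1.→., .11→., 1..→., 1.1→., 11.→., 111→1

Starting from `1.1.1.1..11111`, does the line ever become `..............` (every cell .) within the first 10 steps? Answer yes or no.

yes

..........1111
...........111
............11
.............1
..............
all cells are . at step 5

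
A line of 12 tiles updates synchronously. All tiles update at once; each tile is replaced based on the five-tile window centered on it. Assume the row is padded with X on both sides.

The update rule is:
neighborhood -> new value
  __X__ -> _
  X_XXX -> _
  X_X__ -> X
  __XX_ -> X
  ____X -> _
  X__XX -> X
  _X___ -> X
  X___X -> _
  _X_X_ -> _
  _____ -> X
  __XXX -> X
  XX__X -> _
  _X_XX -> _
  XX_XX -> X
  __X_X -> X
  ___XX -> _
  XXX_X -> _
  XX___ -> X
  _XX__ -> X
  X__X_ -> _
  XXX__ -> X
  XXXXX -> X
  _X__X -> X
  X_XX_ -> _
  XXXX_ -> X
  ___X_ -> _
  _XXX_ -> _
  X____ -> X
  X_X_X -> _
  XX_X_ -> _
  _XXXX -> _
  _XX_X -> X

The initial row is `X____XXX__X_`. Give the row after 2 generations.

XXX__X_XX_X_

XXX__X_X__X_
XXX__X_XX_X_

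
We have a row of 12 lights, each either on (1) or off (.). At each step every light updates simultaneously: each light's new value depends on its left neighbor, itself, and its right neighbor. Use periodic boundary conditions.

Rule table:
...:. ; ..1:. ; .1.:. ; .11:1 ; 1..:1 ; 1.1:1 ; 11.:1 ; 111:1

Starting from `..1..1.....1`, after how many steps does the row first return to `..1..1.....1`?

12

1..1..1.....
.1..1..1....
..1..1..1...
...1..1..1..
....1..1..1.
.....1..1..1
1.....1..1..
.1.....1..1.
..1.....1..1
1..1.....1..
.1..1.....1.
..1..1.....1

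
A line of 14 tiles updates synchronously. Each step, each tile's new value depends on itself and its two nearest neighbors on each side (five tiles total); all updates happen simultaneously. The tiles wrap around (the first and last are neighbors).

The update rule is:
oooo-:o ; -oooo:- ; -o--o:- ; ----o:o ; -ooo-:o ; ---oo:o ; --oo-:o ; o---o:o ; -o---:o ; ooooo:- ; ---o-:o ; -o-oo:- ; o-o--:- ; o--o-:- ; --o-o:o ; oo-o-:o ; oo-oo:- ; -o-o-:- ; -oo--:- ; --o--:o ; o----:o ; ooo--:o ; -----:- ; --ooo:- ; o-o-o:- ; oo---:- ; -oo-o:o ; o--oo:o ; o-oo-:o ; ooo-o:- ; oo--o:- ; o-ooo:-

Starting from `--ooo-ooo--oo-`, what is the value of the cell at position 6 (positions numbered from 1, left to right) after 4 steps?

o

step 1: oo-o---oo-oo--
step 2: ooo-ooooo-o--o
step 3: -o-----o-o--o-
step 4: -ooo-ooo----o-
position 6 holds o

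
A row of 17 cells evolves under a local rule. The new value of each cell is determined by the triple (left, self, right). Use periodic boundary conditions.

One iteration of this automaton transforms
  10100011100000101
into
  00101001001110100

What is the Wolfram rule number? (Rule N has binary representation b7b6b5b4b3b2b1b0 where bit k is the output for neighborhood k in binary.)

133

position 7: 111 → 1  (bit 7 = 1)
position 0: 110 → 0  (bit 6 = 0)
position 1: 101 → 0  (bit 5 = 0)
position 3: 100 → 0  (bit 4 = 0)
position 6: 011 → 0  (bit 3 = 0)
position 2: 010 → 1  (bit 2 = 1)
position 5: 001 → 0  (bit 1 = 0)
position 4: 000 → 1  (bit 0 = 1)
bits b7..b0 = 10000101 = 133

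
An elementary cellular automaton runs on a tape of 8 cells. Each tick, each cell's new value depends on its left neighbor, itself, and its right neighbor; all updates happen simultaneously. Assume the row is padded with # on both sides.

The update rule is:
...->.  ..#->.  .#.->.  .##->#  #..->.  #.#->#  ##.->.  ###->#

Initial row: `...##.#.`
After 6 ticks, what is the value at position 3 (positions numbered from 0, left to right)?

...#.#.#
....#.##
.....###
.....###  (fixed point — unchanged through tick 6)
position 3 holds .

.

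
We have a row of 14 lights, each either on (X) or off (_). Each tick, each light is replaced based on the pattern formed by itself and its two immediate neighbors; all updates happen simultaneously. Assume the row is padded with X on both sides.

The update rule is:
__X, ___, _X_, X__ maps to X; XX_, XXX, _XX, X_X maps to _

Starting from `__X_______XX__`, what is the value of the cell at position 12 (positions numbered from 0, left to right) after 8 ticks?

XXXXXXXXXX__XX
__________XX__
XXXXXXXXXX__XX  (repeats tick 1; period 2)
tick 8: __________XX__
position 12 holds _

_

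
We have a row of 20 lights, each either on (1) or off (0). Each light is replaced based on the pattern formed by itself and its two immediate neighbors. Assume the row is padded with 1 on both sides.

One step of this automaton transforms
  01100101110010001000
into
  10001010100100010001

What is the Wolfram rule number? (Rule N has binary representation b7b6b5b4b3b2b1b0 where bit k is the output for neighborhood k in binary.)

162

position 8: 111 → 1  (bit 7 = 1)
position 2: 110 → 0  (bit 6 = 0)
position 0: 101 → 1  (bit 5 = 1)
position 3: 100 → 0  (bit 4 = 0)
position 1: 011 → 0  (bit 3 = 0)
position 5: 010 → 0  (bit 2 = 0)
position 4: 001 → 1  (bit 1 = 1)
position 14: 000 → 0  (bit 0 = 0)
bits b7..b0 = 10100010 = 162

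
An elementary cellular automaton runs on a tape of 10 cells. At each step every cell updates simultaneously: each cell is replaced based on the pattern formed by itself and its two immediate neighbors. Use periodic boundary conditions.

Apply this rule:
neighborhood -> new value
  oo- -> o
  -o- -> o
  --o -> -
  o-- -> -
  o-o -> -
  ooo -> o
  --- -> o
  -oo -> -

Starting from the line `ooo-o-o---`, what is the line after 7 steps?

step 1: -oo-o-o-o-
step 2: --o-o-o-o-
step 3: o-o-o-o-o-
step 4: o-o-o-o-o-  (fixed point — unchanged through step 7)

o-o-o-o-o-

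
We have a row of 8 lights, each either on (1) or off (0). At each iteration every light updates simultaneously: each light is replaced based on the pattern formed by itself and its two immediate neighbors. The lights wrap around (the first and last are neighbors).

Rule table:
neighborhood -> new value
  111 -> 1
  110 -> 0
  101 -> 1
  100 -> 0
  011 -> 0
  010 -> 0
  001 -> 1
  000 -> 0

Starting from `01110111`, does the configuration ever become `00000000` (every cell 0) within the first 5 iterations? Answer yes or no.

no

10101010
01010101
10101010  (repeats iteration 1; period 2)
iteration 5: 10101010
iteration 5 is 10101010, still not uniform 0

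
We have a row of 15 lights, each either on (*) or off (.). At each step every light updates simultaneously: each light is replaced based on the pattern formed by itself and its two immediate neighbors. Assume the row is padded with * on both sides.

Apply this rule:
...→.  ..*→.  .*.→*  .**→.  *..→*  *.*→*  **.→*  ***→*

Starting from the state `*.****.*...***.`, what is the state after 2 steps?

***.******...**

step 1: **.******...***
step 2: ***.******...**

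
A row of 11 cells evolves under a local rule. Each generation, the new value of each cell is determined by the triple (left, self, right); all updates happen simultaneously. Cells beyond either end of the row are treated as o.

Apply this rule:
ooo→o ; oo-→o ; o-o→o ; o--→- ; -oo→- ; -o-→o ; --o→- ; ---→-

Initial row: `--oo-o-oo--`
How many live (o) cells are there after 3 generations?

---oooo-o--
----ooooo--
-----oooo--
count of o: 4

4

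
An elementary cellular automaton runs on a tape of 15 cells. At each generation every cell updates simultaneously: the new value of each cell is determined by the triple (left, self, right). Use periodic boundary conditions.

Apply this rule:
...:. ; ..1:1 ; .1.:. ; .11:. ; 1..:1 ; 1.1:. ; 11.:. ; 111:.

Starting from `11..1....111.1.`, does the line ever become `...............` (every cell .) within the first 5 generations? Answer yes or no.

generation 1: ..11.1..1......
generation 2: .1....11.1.....
generation 3: 1.1..1....1....
generation 4: ...11.1..1.1..1
generation 5: 1.1....11...11.
generation 5 is 1.1....11...11., still not uniform .

no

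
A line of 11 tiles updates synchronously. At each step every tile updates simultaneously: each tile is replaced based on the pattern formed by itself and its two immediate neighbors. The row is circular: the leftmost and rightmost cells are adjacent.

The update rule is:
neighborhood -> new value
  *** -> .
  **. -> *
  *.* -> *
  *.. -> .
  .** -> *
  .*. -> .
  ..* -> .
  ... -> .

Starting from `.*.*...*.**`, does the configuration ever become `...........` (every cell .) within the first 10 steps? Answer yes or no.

*.*.....***
**......*..
**.........
**.........  (fixed point — unchanged through step 10)
step 10 is **........., still not uniform .

no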